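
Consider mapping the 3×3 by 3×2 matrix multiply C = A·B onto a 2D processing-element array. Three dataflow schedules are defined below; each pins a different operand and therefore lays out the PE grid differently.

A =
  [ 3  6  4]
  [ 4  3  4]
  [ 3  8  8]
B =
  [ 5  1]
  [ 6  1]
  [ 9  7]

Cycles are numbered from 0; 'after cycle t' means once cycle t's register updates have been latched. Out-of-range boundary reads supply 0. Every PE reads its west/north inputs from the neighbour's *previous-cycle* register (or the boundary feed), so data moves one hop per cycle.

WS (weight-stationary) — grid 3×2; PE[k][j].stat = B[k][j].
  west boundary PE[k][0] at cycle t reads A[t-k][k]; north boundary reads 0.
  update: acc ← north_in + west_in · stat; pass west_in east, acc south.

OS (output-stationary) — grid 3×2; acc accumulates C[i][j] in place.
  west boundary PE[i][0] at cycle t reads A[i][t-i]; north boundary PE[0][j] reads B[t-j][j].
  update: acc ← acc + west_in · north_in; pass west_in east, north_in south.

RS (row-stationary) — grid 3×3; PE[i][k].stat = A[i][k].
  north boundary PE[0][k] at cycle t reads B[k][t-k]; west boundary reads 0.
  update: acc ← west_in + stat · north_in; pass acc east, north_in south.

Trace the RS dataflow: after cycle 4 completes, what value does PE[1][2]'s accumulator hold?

PE[1][2].acc = 35

RS (3×3). Following PE[1][2] plus its west/north inputs:
  cycle 0: PE[0][2] → acc 0, east 0, south 0
  cycle 0: PE[1][1] → acc 0, east 0, south 0
  cycle 0: PE[1][2] → acc 0, east 0, south 0
  cycle 1: PE[0][2] → acc 0, east 0, south 0
  cycle 1: PE[1][1] → acc 0, east 0, south 0
  cycle 1: PE[1][2] → acc 0, east 0, south 0
  cycle 2: PE[0][2] → acc 87, east 87, south 9
  cycle 2: PE[1][1] → acc 38, east 38, south 6
  cycle 2: PE[1][2] → acc 0, east 0, south 0
  cycle 3: PE[0][2] → acc 37, east 37, south 7
  cycle 3: PE[1][1] → acc 7, east 7, south 1
  cycle 3: PE[1][2] → acc 74, east 74, south 9
  cycle 4: PE[0][2] → acc 0, east 0, south 0
  cycle 4: PE[1][1] → acc 0, east 0, south 0
  cycle 4: PE[1][2] → acc 35, east 35, south 7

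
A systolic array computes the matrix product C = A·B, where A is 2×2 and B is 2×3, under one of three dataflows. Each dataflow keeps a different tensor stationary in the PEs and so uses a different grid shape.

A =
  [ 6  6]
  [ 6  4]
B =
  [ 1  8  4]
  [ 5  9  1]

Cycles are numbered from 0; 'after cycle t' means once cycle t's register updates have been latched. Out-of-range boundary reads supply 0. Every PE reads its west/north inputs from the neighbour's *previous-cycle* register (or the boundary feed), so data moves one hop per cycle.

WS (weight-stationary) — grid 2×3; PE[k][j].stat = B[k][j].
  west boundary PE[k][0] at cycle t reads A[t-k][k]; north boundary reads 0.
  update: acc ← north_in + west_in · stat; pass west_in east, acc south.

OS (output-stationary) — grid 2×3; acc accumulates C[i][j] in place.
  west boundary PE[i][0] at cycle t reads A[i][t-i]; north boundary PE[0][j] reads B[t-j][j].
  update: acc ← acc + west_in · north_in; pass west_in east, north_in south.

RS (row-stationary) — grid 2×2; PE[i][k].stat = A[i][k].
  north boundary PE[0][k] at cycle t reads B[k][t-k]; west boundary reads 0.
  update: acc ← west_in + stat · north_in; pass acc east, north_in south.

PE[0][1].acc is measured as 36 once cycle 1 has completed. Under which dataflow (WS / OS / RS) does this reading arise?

dataflow = RS

— WS: 2×3; PE[0][1] trace:
  @0  [0,1]  acc 0  |  →0  ↓0
  @1  [0,1]  acc 48  |  →6  ↓48
— OS: 2×3; PE[0][1] trace:
  @0  [0,1]  acc 0  |  →0  ↓0
  @1  [0,1]  acc 48  |  →6  ↓8
— RS: 2×2; PE[0][1] trace:
  @0  [0,1]  acc 0  |  →0  ↓0
  @1  [0,1]  acc 36  |  →36  ↓5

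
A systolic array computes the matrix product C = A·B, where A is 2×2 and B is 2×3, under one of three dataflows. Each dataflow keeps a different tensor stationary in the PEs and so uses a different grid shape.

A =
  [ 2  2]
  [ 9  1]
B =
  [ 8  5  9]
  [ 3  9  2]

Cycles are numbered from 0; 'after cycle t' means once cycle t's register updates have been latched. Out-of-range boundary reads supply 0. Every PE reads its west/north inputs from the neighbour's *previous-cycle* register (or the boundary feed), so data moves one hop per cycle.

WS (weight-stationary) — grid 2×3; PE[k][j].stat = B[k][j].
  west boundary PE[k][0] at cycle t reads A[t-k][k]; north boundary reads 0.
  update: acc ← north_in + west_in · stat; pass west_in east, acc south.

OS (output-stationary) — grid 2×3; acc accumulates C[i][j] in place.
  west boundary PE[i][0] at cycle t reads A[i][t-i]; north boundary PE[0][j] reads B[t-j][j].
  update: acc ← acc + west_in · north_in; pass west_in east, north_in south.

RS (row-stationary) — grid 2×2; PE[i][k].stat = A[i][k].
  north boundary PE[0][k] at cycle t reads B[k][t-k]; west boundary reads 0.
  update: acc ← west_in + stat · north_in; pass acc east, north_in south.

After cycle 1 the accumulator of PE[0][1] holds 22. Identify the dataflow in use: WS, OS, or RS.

— WS: 2×3; PE[0][1] trace:
  0: (0,1).acc=0  regs=<0,0>
  1: (0,1).acc=10  regs=<2,10>
— OS: 2×3; PE[0][1] trace:
  0: (0,1).acc=0  regs=<0,0>
  1: (0,1).acc=10  regs=<2,5>
— RS: 2×2; PE[0][1] trace:
  0: (0,1).acc=0  regs=<0,0>
  1: (0,1).acc=22  regs=<22,3>

dataflow = RS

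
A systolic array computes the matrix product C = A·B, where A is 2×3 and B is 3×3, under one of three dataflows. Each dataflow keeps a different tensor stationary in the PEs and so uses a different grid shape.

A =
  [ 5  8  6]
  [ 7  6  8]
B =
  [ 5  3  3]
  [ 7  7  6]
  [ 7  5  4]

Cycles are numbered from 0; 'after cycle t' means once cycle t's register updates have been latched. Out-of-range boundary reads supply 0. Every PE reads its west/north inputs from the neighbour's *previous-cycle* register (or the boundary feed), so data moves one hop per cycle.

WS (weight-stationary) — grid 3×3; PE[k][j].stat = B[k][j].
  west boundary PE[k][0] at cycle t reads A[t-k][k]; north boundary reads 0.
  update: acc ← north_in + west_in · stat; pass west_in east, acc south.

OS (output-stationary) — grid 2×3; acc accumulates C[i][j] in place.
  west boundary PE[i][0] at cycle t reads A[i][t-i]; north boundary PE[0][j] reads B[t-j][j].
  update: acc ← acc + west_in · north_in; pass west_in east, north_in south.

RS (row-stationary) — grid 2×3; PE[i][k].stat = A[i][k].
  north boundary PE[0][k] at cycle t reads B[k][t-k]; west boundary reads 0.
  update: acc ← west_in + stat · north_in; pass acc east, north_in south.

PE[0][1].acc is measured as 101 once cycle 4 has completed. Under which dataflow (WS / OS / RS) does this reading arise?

WS [3×3] PE[0][1] across cycles:
  after 0 — PE[0][1] acc=0, pass-E 0, pass-S 0
  after 1 — PE[0][1] acc=15, pass-E 5, pass-S 15
  after 2 — PE[0][1] acc=21, pass-E 7, pass-S 21
  after 3 — PE[0][1] acc=0, pass-E 0, pass-S 0
  after 4 — PE[0][1] acc=0, pass-E 0, pass-S 0
OS [2×3] PE[0][1] across cycles:
  after 0 — PE[0][1] acc=0, pass-E 0, pass-S 0
  after 1 — PE[0][1] acc=15, pass-E 5, pass-S 3
  after 2 — PE[0][1] acc=71, pass-E 8, pass-S 7
  after 3 — PE[0][1] acc=101, pass-E 6, pass-S 5
  after 4 — PE[0][1] acc=101, pass-E 0, pass-S 0
RS [2×3] PE[0][1] across cycles:
  after 0 — PE[0][1] acc=0, pass-E 0, pass-S 0
  after 1 — PE[0][1] acc=81, pass-E 81, pass-S 7
  after 2 — PE[0][1] acc=71, pass-E 71, pass-S 7
  after 3 — PE[0][1] acc=63, pass-E 63, pass-S 6
  after 4 — PE[0][1] acc=0, pass-E 0, pass-S 0

dataflow = OS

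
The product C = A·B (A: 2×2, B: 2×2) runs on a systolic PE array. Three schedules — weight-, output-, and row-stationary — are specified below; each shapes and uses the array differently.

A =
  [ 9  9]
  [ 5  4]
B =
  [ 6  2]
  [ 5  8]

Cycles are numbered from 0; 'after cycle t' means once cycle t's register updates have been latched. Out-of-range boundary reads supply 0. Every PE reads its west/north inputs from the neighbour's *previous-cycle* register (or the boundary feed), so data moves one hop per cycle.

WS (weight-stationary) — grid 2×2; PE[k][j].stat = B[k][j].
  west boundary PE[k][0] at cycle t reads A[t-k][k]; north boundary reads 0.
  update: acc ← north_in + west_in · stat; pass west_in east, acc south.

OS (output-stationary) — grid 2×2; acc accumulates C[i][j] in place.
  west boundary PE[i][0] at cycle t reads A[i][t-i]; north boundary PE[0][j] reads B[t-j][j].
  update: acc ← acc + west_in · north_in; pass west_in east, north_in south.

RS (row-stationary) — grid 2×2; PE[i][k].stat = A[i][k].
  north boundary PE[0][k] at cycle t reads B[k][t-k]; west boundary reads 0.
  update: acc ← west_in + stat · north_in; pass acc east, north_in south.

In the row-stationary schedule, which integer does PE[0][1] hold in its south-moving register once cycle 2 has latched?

register = 8

RS 2×2: PE[0][1] cycle-by-cycle (with neighbour feeds):
  @0  [0,0]  acc 54  |  →54  ↓6
  @0  [0,1]  acc 0  |  →0  ↓0
  @1  [0,0]  acc 18  |  →18  ↓2
  @1  [0,1]  acc 99  |  →99  ↓5
  @2  [0,0]  acc 0  |  →0  ↓0
  @2  [0,1]  acc 90  |  →90  ↓8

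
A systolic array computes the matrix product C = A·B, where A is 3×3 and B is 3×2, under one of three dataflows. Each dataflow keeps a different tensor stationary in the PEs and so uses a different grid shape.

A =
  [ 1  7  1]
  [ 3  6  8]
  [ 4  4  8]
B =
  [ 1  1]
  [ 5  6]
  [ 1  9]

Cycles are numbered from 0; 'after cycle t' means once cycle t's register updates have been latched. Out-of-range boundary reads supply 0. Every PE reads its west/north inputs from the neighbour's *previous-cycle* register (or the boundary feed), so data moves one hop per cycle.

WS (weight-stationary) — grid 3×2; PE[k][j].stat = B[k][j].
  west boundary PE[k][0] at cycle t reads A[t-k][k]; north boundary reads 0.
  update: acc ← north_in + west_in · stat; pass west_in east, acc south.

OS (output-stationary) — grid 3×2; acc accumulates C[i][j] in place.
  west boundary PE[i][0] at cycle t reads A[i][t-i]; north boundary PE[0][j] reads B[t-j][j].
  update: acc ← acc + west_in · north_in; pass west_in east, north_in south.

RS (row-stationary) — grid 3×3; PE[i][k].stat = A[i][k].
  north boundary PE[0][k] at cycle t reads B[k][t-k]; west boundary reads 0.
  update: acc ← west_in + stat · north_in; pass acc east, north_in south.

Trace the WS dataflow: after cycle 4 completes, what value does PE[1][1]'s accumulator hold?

WS (3×2). Following PE[1][1] plus its west/north inputs:
  c0 r0c1: 0 / 0 / 0
  c0 r1c0: 0 / 0 / 0
  c0 r1c1: 0 / 0 / 0
  c1 r0c1: 1 / 1 / 1
  c1 r1c0: 36 / 7 / 36
  c1 r1c1: 0 / 0 / 0
  c2 r0c1: 3 / 3 / 3
  c2 r1c0: 33 / 6 / 33
  c2 r1c1: 43 / 7 / 43
  c3 r0c1: 4 / 4 / 4
  c3 r1c0: 24 / 4 / 24
  c3 r1c1: 39 / 6 / 39
  c4 r0c1: 0 / 0 / 0
  c4 r1c0: 0 / 0 / 0
  c4 r1c1: 28 / 4 / 28

PE[1][1].acc = 28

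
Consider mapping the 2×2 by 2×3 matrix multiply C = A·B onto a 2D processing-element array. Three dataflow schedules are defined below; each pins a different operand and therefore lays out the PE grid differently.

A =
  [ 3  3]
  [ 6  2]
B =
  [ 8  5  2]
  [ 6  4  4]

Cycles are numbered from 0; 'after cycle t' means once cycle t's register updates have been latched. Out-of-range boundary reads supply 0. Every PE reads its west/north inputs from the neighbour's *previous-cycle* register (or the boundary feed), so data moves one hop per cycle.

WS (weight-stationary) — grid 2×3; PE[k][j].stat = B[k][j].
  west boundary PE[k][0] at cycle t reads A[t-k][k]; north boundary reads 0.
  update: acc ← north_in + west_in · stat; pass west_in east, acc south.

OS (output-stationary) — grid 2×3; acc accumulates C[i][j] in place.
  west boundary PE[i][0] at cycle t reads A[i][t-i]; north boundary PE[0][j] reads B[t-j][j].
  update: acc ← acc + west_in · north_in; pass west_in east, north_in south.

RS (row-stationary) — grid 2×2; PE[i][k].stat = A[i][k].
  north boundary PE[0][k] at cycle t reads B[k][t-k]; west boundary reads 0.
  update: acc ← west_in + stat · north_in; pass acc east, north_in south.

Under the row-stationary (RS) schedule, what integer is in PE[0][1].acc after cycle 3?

PE[0][1].acc = 18

Tracing RS — 2×2 array, target PE[0][1]:
  cycle 0: PE[0][0] → acc 24, east 24, south 8
  cycle 0: PE[0][1] → acc 0, east 0, south 0
  cycle 1: PE[0][0] → acc 15, east 15, south 5
  cycle 1: PE[0][1] → acc 42, east 42, south 6
  cycle 2: PE[0][0] → acc 6, east 6, south 2
  cycle 2: PE[0][1] → acc 27, east 27, south 4
  cycle 3: PE[0][0] → acc 0, east 0, south 0
  cycle 3: PE[0][1] → acc 18, east 18, south 4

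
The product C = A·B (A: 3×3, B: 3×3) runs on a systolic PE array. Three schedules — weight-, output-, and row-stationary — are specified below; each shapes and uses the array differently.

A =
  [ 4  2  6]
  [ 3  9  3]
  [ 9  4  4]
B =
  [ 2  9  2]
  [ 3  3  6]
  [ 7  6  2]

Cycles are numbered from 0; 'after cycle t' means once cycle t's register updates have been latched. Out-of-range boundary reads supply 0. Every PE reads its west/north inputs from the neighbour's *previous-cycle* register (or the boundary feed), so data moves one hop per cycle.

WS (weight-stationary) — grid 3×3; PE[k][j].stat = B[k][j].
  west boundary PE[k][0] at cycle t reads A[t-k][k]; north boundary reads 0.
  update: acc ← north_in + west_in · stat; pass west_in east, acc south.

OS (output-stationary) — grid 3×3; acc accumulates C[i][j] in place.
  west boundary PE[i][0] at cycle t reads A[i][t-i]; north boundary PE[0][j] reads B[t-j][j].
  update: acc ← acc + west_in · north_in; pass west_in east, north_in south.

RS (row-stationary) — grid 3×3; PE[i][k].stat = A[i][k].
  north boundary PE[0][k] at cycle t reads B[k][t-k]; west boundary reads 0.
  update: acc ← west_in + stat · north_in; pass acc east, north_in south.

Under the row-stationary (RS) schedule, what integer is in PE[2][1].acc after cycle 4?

PE[2][1].acc = 93

RS (3×3). Following PE[2][1] plus its west/north inputs:
  cycle 0: PE[1][1] → acc 0, east 0, south 0
  cycle 0: PE[2][0] → acc 0, east 0, south 0
  cycle 0: PE[2][1] → acc 0, east 0, south 0
  cycle 1: PE[1][1] → acc 0, east 0, south 0
  cycle 1: PE[2][0] → acc 0, east 0, south 0
  cycle 1: PE[2][1] → acc 0, east 0, south 0
  cycle 2: PE[1][1] → acc 33, east 33, south 3
  cycle 2: PE[2][0] → acc 18, east 18, south 2
  cycle 2: PE[2][1] → acc 0, east 0, south 0
  cycle 3: PE[1][1] → acc 54, east 54, south 3
  cycle 3: PE[2][0] → acc 81, east 81, south 9
  cycle 3: PE[2][1] → acc 30, east 30, south 3
  cycle 4: PE[1][1] → acc 60, east 60, south 6
  cycle 4: PE[2][0] → acc 18, east 18, south 2
  cycle 4: PE[2][1] → acc 93, east 93, south 3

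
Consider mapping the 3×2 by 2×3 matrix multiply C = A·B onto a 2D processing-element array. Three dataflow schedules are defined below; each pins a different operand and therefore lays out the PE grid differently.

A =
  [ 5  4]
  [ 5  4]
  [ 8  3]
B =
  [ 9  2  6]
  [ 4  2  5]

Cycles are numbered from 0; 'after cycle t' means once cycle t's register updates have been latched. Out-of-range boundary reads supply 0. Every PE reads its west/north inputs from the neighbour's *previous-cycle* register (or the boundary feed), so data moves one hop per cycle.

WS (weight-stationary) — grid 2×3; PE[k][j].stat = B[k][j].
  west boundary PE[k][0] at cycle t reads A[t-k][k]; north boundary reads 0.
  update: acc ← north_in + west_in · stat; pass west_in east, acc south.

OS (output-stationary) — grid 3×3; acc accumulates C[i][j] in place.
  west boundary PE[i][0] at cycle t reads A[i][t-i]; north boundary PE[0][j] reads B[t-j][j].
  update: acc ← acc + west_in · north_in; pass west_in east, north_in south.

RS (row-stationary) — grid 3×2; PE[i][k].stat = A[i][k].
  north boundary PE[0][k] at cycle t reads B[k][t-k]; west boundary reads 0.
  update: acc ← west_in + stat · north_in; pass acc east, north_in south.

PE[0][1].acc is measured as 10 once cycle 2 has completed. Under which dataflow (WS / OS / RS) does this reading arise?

dataflow = WS

WS (2×3 grid), PE[0][1]:
  [0] (0,1) acc=0 (h:0 v:0)
  [1] (0,1) acc=10 (h:5 v:10)
  [2] (0,1) acc=10 (h:5 v:10)
OS (3×3 grid), PE[0][1]:
  [0] (0,1) acc=0 (h:0 v:0)
  [1] (0,1) acc=10 (h:5 v:2)
  [2] (0,1) acc=18 (h:4 v:2)
RS (3×2 grid), PE[0][1]:
  [0] (0,1) acc=0 (h:0 v:0)
  [1] (0,1) acc=61 (h:61 v:4)
  [2] (0,1) acc=18 (h:18 v:2)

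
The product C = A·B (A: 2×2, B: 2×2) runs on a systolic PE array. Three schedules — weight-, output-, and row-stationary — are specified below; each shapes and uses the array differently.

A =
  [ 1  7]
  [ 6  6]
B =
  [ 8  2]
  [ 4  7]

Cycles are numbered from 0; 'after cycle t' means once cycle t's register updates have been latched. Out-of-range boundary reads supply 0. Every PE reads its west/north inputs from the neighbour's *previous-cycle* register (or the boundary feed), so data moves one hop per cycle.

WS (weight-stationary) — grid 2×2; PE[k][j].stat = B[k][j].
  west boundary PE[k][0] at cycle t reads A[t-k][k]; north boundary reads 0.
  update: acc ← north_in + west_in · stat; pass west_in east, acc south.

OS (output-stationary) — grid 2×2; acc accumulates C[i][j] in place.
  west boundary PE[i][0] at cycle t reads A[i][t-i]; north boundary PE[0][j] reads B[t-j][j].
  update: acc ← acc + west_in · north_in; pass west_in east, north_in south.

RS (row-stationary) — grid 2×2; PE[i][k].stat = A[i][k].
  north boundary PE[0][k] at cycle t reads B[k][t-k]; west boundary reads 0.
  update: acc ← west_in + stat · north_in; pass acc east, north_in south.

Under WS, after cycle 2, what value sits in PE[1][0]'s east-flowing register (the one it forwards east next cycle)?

register = 6

WS (2×2). Following PE[1][0] plus its west/north inputs:
  after 0 — PE[0][0] acc=8, pass-E 1, pass-S 8
  after 0 — PE[1][0] acc=0, pass-E 0, pass-S 0
  after 1 — PE[0][0] acc=48, pass-E 6, pass-S 48
  after 1 — PE[1][0] acc=36, pass-E 7, pass-S 36
  after 2 — PE[0][0] acc=0, pass-E 0, pass-S 0
  after 2 — PE[1][0] acc=72, pass-E 6, pass-S 72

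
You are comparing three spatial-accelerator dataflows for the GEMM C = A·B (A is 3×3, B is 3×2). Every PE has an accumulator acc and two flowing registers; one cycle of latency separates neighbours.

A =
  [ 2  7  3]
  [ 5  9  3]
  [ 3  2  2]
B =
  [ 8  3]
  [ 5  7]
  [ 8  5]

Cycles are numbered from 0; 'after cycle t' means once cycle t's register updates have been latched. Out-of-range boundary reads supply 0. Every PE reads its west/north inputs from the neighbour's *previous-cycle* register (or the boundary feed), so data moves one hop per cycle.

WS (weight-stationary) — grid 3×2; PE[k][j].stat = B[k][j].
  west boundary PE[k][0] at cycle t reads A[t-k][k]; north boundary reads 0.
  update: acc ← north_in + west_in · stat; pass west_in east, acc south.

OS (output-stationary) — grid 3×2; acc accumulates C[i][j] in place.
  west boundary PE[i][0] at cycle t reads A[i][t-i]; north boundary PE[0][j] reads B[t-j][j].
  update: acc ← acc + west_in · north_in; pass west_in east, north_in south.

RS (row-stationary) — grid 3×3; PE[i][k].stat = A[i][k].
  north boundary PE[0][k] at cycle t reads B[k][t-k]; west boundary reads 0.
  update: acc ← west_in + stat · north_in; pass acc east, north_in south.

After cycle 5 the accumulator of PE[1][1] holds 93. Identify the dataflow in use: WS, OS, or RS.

Under WS (3×2), PE[1][1]:
  c0 r1c1: 0 / 0 / 0
  c1 r1c1: 0 / 0 / 0
  c2 r1c1: 55 / 7 / 55
  c3 r1c1: 78 / 9 / 78
  c4 r1c1: 23 / 2 / 23
  c5 r1c1: 0 / 0 / 0
Under OS (3×2), PE[1][1]:
  c0 r1c1: 0 / 0 / 0
  c1 r1c1: 0 / 0 / 0
  c2 r1c1: 15 / 5 / 3
  c3 r1c1: 78 / 9 / 7
  c4 r1c1: 93 / 3 / 5
  c5 r1c1: 93 / 0 / 0
Under RS (3×3), PE[1][1]:
  c0 r1c1: 0 / 0 / 0
  c1 r1c1: 0 / 0 / 0
  c2 r1c1: 85 / 85 / 5
  c3 r1c1: 78 / 78 / 7
  c4 r1c1: 0 / 0 / 0
  c5 r1c1: 0 / 0 / 0

dataflow = OS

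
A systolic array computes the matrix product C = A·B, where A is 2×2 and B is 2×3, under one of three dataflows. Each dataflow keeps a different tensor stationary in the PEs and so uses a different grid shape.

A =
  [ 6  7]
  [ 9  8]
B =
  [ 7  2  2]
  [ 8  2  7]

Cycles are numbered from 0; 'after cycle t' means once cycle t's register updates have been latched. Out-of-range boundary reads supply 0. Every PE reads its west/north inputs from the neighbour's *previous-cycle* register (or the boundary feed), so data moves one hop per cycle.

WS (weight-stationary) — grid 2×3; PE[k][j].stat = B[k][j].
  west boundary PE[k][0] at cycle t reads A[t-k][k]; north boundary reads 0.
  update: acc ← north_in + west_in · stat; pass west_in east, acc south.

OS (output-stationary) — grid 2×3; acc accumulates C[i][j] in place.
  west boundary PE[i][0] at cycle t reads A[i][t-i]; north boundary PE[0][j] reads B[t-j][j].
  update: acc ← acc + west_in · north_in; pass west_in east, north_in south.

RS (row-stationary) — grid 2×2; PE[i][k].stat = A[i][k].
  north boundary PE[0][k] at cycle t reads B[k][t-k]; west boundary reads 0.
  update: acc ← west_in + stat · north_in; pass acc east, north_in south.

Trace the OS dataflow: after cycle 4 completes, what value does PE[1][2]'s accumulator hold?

OS (2×3). Following PE[1][2] plus its west/north inputs:
  [0] (0,2) acc=0 (h:0 v:0)
  [0] (1,1) acc=0 (h:0 v:0)
  [0] (1,2) acc=0 (h:0 v:0)
  [1] (0,2) acc=0 (h:0 v:0)
  [1] (1,1) acc=0 (h:0 v:0)
  [1] (1,2) acc=0 (h:0 v:0)
  [2] (0,2) acc=12 (h:6 v:2)
  [2] (1,1) acc=18 (h:9 v:2)
  [2] (1,2) acc=0 (h:0 v:0)
  [3] (0,2) acc=61 (h:7 v:7)
  [3] (1,1) acc=34 (h:8 v:2)
  [3] (1,2) acc=18 (h:9 v:2)
  [4] (0,2) acc=61 (h:0 v:0)
  [4] (1,1) acc=34 (h:0 v:0)
  [4] (1,2) acc=74 (h:8 v:7)

PE[1][2].acc = 74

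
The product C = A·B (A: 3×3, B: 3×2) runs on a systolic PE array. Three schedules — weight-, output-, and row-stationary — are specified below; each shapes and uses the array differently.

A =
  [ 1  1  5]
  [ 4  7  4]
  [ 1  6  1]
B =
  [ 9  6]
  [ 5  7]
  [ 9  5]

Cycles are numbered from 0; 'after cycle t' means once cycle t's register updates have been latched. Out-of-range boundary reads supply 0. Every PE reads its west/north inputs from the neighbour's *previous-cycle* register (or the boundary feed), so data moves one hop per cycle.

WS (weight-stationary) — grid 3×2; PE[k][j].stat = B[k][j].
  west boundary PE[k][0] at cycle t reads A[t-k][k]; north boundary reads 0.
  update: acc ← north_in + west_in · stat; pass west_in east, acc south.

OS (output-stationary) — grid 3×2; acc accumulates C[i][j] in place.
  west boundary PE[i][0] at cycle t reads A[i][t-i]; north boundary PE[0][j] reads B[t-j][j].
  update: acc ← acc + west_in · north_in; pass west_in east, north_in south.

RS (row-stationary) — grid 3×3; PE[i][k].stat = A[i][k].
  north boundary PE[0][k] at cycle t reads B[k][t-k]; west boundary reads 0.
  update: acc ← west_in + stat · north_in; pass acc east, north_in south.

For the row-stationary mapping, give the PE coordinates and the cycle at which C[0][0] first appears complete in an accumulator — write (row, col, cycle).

RS: C[0][0] accumulates in PE[0][2]:
  after 0 — PE[0][2] acc=0, pass-E 0, pass-S 0
  after 1 — PE[0][2] acc=0, pass-E 0, pass-S 0
  after 2 — PE[0][2] acc=59, pass-E 59, pass-S 9

(row, col, cycle) = (0, 2, 2)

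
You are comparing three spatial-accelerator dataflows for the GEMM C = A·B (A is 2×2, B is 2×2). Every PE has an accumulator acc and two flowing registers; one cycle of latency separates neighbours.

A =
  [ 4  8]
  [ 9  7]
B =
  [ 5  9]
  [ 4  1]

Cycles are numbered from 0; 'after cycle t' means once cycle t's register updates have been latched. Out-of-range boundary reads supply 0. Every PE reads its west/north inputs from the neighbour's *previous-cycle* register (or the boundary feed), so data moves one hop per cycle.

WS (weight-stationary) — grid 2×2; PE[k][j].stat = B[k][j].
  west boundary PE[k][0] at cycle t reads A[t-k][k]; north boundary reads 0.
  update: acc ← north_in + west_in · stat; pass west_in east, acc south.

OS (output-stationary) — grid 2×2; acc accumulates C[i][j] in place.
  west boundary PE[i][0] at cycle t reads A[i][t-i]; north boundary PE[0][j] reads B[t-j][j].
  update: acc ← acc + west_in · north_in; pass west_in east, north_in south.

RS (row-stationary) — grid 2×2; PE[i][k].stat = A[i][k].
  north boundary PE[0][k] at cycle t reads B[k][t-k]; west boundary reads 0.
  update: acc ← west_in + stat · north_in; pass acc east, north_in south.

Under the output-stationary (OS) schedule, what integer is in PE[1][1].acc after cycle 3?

PE[1][1].acc = 88

OS on a 2×2 grid — tracing PE[1][1] and its feeders:
  c0 r0c1: 0 / 0 / 0
  c0 r1c0: 0 / 0 / 0
  c0 r1c1: 0 / 0 / 0
  c1 r0c1: 36 / 4 / 9
  c1 r1c0: 45 / 9 / 5
  c1 r1c1: 0 / 0 / 0
  c2 r0c1: 44 / 8 / 1
  c2 r1c0: 73 / 7 / 4
  c2 r1c1: 81 / 9 / 9
  c3 r0c1: 44 / 0 / 0
  c3 r1c0: 73 / 0 / 0
  c3 r1c1: 88 / 7 / 1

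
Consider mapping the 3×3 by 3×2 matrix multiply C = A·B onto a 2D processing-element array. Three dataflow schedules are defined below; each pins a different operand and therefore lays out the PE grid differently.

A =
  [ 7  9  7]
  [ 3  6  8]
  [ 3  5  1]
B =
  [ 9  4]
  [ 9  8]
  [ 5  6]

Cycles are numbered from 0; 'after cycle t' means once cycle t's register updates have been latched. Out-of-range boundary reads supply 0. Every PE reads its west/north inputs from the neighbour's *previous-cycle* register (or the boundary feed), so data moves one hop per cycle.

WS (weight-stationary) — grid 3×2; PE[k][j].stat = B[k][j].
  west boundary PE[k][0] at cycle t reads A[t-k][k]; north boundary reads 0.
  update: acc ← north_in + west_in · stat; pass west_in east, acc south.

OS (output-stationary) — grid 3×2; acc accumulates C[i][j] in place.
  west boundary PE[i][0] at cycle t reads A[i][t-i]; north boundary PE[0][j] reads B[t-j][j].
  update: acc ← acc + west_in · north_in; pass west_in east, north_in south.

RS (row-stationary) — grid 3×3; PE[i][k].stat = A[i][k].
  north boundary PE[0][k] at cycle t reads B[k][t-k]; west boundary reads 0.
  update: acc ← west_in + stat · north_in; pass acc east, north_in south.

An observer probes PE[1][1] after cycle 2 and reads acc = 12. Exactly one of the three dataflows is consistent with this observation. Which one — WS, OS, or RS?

Under WS (3×2), PE[1][1]:
  after 0 — PE[1][1] acc=0, pass-E 0, pass-S 0
  after 1 — PE[1][1] acc=0, pass-E 0, pass-S 0
  after 2 — PE[1][1] acc=100, pass-E 9, pass-S 100
Under OS (3×2), PE[1][1]:
  after 0 — PE[1][1] acc=0, pass-E 0, pass-S 0
  after 1 — PE[1][1] acc=0, pass-E 0, pass-S 0
  after 2 — PE[1][1] acc=12, pass-E 3, pass-S 4
Under RS (3×3), PE[1][1]:
  after 0 — PE[1][1] acc=0, pass-E 0, pass-S 0
  after 1 — PE[1][1] acc=0, pass-E 0, pass-S 0
  after 2 — PE[1][1] acc=81, pass-E 81, pass-S 9

dataflow = OS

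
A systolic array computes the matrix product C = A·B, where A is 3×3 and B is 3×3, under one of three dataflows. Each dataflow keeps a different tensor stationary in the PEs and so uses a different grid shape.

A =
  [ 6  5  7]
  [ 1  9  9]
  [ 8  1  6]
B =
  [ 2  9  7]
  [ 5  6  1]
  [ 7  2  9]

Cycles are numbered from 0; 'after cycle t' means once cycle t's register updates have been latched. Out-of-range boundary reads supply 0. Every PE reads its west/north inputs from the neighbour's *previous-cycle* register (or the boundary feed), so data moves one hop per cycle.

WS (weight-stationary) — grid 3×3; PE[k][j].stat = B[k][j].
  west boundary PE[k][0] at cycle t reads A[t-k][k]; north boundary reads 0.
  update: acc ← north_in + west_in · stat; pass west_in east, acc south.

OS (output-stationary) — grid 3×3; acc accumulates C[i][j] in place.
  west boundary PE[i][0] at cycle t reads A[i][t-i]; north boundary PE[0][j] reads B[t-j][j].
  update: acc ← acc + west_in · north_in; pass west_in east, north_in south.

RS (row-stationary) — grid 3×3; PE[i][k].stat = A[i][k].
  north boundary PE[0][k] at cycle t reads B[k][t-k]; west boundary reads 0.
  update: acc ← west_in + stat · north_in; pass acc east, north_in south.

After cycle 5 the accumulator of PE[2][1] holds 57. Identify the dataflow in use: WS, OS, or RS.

dataflow = RS

— WS: 3×3; PE[2][1] trace:
  @0  [2,1]  acc 0  |  →0  ↓0
  @1  [2,1]  acc 0  |  →0  ↓0
  @2  [2,1]  acc 0  |  →0  ↓0
  @3  [2,1]  acc 98  |  →7  ↓98
  @4  [2,1]  acc 81  |  →9  ↓81
  @5  [2,1]  acc 90  |  →6  ↓90
— OS: 3×3; PE[2][1] trace:
  @0  [2,1]  acc 0  |  →0  ↓0
  @1  [2,1]  acc 0  |  →0  ↓0
  @2  [2,1]  acc 0  |  →0  ↓0
  @3  [2,1]  acc 72  |  →8  ↓9
  @4  [2,1]  acc 78  |  →1  ↓6
  @5  [2,1]  acc 90  |  →6  ↓2
— RS: 3×3; PE[2][1] trace:
  @0  [2,1]  acc 0  |  →0  ↓0
  @1  [2,1]  acc 0  |  →0  ↓0
  @2  [2,1]  acc 0  |  →0  ↓0
  @3  [2,1]  acc 21  |  →21  ↓5
  @4  [2,1]  acc 78  |  →78  ↓6
  @5  [2,1]  acc 57  |  →57  ↓1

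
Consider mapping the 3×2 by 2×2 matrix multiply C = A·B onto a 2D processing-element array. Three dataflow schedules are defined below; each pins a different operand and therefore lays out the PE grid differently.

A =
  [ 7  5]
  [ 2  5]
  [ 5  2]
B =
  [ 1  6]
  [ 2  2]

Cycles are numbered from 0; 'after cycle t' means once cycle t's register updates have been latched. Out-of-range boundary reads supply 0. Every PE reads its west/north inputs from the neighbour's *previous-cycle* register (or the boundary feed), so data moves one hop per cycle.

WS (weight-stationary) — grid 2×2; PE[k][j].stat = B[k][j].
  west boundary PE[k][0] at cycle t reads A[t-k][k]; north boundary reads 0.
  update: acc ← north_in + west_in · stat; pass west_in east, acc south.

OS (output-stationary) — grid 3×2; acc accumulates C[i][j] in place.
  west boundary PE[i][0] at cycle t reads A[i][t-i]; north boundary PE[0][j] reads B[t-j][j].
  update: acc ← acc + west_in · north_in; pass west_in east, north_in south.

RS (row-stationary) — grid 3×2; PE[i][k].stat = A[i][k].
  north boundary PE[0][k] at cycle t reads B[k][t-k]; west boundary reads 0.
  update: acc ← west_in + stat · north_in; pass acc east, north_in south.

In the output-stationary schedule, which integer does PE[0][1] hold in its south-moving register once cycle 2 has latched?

register = 2

Tracing OS — 3×2 array, target PE[0][1]:
  0: (0,0).acc=7  regs=<7,1>
  0: (0,1).acc=0  regs=<0,0>
  1: (0,0).acc=17  regs=<5,2>
  1: (0,1).acc=42  regs=<7,6>
  2: (0,0).acc=17  regs=<0,0>
  2: (0,1).acc=52  regs=<5,2>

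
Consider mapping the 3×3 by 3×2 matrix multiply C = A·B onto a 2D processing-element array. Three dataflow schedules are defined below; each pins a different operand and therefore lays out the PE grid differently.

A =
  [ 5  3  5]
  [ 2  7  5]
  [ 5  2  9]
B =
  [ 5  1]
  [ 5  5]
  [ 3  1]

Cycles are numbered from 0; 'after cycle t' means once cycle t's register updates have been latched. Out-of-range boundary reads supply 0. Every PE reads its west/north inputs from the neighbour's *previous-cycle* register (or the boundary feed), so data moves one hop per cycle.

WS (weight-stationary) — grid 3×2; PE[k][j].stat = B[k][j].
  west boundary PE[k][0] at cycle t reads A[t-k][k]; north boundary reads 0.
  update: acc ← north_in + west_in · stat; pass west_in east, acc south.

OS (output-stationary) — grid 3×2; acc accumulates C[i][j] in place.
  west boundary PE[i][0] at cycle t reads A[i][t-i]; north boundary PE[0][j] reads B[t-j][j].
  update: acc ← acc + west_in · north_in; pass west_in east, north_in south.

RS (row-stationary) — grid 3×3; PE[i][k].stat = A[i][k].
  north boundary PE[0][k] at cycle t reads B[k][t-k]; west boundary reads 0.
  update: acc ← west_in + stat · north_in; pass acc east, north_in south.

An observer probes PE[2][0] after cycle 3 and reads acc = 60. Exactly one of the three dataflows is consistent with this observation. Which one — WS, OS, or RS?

WS (3×2 grid), PE[2][0]:
  c0 r2c0: 0 / 0 / 0
  c1 r2c0: 0 / 0 / 0
  c2 r2c0: 55 / 5 / 55
  c3 r2c0: 60 / 5 / 60
OS (3×2 grid), PE[2][0]:
  c0 r2c0: 0 / 0 / 0
  c1 r2c0: 0 / 0 / 0
  c2 r2c0: 25 / 5 / 5
  c3 r2c0: 35 / 2 / 5
RS (3×3 grid), PE[2][0]:
  c0 r2c0: 0 / 0 / 0
  c1 r2c0: 0 / 0 / 0
  c2 r2c0: 25 / 25 / 5
  c3 r2c0: 5 / 5 / 1

dataflow = WS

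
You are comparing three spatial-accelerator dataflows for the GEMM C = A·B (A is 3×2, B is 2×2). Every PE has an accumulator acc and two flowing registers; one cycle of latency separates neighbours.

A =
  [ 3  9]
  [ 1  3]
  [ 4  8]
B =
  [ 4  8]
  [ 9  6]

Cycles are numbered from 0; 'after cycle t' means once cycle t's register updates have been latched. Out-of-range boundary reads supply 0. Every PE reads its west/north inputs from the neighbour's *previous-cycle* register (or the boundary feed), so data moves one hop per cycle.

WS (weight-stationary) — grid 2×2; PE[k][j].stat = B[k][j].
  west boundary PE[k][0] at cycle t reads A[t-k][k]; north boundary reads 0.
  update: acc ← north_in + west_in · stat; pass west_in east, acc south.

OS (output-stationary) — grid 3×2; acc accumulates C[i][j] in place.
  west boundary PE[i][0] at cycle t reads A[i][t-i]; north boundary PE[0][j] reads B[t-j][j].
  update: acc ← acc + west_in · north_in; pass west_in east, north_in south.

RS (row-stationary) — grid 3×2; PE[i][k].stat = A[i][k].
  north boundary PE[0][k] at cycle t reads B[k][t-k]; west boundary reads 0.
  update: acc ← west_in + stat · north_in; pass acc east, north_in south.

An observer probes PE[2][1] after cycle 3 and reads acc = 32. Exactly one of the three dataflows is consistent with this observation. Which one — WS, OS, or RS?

WS (2×2): PE[2][1] does not exist.
OS [3×2] PE[2][1] across cycles:
  [0] (2,1) acc=0 (h:0 v:0)
  [1] (2,1) acc=0 (h:0 v:0)
  [2] (2,1) acc=0 (h:0 v:0)
  [3] (2,1) acc=32 (h:4 v:8)
RS [3×2] PE[2][1] across cycles:
  [0] (2,1) acc=0 (h:0 v:0)
  [1] (2,1) acc=0 (h:0 v:0)
  [2] (2,1) acc=0 (h:0 v:0)
  [3] (2,1) acc=88 (h:88 v:9)

dataflow = OS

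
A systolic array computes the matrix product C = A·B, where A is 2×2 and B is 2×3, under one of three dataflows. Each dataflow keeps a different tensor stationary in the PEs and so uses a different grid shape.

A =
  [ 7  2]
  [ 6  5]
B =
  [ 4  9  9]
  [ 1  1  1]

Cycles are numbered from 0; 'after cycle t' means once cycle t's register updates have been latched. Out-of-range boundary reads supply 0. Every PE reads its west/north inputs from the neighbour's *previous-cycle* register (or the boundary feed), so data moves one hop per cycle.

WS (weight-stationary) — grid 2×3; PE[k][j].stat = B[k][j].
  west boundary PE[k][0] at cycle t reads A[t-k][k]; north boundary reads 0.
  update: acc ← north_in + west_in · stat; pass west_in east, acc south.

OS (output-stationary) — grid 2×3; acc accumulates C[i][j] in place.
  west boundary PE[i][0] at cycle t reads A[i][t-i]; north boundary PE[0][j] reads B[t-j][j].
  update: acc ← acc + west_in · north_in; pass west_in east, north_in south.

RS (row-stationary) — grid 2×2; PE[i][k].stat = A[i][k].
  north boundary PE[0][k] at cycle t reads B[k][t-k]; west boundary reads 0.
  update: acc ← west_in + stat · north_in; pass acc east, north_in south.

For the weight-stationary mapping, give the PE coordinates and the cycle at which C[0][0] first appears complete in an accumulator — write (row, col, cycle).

WS: C[0][0] accumulates in PE[1][0]:
  t=0 PE[1][0]: acc=0 h=0 v=0
  t=1 PE[1][0]: acc=30 h=2 v=30

(row, col, cycle) = (1, 0, 1)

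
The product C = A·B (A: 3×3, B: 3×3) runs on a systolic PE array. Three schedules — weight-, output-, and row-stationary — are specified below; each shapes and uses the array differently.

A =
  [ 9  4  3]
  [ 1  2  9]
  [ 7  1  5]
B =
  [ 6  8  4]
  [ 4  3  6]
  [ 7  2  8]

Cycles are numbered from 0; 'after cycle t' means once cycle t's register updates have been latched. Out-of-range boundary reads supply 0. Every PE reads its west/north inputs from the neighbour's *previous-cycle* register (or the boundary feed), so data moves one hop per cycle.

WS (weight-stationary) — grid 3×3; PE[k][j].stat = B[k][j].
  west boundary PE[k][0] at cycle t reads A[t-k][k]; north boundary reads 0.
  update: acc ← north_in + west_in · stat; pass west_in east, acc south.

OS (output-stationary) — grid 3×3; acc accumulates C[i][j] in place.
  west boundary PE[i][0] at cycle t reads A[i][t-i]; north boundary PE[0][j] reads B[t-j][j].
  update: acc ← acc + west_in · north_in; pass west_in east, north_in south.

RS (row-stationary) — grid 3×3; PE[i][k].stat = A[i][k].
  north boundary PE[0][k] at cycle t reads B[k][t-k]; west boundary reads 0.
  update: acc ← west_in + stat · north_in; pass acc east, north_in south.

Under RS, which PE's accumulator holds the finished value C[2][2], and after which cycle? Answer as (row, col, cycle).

RS: C[2][2] accumulates in PE[2][2]:
  @0  [2,2]  acc 0  |  →0  ↓0
  @1  [2,2]  acc 0  |  →0  ↓0
  @2  [2,2]  acc 0  |  →0  ↓0
  @3  [2,2]  acc 0  |  →0  ↓0
  @4  [2,2]  acc 81  |  →81  ↓7
  @5  [2,2]  acc 69  |  →69  ↓2
  @6  [2,2]  acc 74  |  →74  ↓8

(row, col, cycle) = (2, 2, 6)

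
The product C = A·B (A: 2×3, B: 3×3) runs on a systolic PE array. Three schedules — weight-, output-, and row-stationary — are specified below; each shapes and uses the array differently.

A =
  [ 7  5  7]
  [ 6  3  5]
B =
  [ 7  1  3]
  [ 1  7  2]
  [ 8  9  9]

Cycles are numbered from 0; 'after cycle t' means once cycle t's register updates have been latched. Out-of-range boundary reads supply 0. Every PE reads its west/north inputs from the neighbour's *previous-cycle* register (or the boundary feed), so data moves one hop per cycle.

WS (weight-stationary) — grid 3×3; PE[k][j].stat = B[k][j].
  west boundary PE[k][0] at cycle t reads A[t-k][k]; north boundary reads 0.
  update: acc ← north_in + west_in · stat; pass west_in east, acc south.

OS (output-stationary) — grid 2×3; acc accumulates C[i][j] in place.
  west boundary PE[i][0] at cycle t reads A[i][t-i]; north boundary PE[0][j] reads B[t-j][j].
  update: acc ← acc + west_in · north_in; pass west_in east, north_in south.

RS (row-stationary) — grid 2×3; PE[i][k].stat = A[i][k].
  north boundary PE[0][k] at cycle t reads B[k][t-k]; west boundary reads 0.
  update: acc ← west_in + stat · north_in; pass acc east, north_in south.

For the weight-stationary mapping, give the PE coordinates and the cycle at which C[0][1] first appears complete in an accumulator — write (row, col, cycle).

(row, col, cycle) = (2, 1, 3)

WS: C[0][1] accumulates in PE[2][1]:
  0: (2,1).acc=0  regs=<0,0>
  1: (2,1).acc=0  regs=<0,0>
  2: (2,1).acc=0  regs=<0,0>
  3: (2,1).acc=105  regs=<7,105>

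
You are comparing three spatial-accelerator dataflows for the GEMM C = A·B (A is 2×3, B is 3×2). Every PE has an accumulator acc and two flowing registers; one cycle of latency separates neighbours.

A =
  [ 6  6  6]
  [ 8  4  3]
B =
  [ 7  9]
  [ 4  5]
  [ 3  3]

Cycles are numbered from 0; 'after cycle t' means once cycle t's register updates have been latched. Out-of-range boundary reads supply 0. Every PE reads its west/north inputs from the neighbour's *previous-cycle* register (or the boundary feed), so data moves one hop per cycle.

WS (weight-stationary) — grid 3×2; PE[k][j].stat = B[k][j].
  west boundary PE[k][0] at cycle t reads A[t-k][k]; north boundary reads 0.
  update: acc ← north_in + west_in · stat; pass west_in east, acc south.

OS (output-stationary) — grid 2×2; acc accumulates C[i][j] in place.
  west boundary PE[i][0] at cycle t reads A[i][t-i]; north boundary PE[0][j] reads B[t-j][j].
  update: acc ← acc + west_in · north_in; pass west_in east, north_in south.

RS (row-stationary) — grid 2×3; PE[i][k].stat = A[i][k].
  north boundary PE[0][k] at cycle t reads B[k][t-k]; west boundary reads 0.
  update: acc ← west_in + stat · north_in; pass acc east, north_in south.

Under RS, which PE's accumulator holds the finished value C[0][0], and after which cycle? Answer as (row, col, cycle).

(row, col, cycle) = (0, 2, 2)

Under RS, C[0][0] lands at PE[0][2]:
  @0  [0,2]  acc 0  |  →0  ↓0
  @1  [0,2]  acc 0  |  →0  ↓0
  @2  [0,2]  acc 84  |  →84  ↓3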